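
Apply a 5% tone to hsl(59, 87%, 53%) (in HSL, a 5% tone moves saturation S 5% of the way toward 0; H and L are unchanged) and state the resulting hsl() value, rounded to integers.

hsl(59, 83%, 53%)

S moves 5% from 87 toward 0: 87 − 4.35 = 82.65 → 83.
H and L are unchanged.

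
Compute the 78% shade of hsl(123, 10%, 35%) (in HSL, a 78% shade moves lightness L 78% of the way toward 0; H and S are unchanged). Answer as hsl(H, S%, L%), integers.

hsl(123, 10%, 8%)

L moves 78% from 35 toward 0: 35 − 27.3 = 7.7 → 8.
H and S are unchanged.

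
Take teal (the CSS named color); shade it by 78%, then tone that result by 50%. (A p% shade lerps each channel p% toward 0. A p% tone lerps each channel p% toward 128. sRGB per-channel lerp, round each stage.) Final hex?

#404E4E

CSS teal is rgb(0, 128, 128).
Per channel, c → c + 0.78(0 − c):
  R: 0 + 0.78×(0−0) = 0 + 0 = 0 → 0
  G: 128 − 99.84 = 28.16 → 28
  B: 128 + 0.78×(0−128) = 128 − 99.84 = 28.16 → 28
After the shade: rgb(0, 28, 28) = #001C1C.
Per channel, c → c + 0.5(128 − c):
  R: 0 + 0.5×(128−0) = 0 + 64 = 64 → 64
  G: 28 + 0.5×(128−28) = 28 + 50 = 78 → 78
  B: 28 + 0.5×(128−28) = 28 + 50 = 78 → 78
rgb(64, 78, 78) = #404E4E.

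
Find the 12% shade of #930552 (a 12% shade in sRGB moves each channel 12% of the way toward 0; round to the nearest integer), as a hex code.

#930552 is rgb(147, 5, 82).
Per channel, c → c + 0.12(0 − c):
  R: 147 − 17.64 = 129.36 → 129
  G: 5 − 0.6 = 4.4 → 4
  B: 82 − 9.84 = 72.16 → 72
rgb(129, 4, 72) = #810448.

#810448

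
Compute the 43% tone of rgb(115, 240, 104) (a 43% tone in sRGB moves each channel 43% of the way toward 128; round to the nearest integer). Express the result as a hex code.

Per channel, c → c + 0.43(128 − c):
  R: 115 + 0.43×(128−115) = 115 + 5.59 = 120.59 → 121
  G: 240 + 0.43×(128−240) = 240 − 48.16 = 191.84 → 192
  B: 104 + 0.43×(128−104) = 104 + 10.32 = 114.32 → 114
rgb(121, 192, 114) = #79c072.

#79c072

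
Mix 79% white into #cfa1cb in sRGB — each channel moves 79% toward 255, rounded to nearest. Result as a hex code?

#cfa1cb is rgb(207, 161, 203).
Lerp each channel 79% toward 255:
  R: 207 + 0.79×(255−207) = 207 + 37.92 = 244.92 → 245
  G: 161 + 74.26 = 235.26 → 235
  B: 203 + 0.79×(255−203) = 203 + 41.08 = 244.08 → 244
rgb(245, 235, 244) = #f5ebf4.

#f5ebf4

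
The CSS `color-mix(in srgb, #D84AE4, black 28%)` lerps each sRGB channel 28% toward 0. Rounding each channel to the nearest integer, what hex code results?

#9C35A4

#D84AE4 is rgb(216, 74, 228).
A 28% shade moves each channel 28% toward 0:
  R: 216 − 60.48 = 155.52 → 156
  G: 74 − 20.72 = 53.28 → 53
  B: 228 − 63.84 = 164.16 → 164
rgb(156, 53, 164) = #9C35A4.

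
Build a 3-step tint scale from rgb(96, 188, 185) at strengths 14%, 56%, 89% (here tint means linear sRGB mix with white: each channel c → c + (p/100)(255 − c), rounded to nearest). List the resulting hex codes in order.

#76c5c3, #b9e2e0, #eef8f7

14%: (96 + 22.26 = 118.26→118, 188 + 9.38 = 197.38→197, 185 + 9.8 = 194.8→195) → #76c5c3
56%: (96 + 89.04 = 185.04→185, 188 + 37.52 = 225.52→226, 185 + 39.2 = 224.2→224) → #b9e2e0
89%: (96 + 141.51 = 237.51→238, 188 + 59.63 = 247.63→248, 185 + 62.3 = 247.3→247) → #eef8f7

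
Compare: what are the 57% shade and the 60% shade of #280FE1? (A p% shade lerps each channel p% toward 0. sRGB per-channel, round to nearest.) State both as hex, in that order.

#280FE1 is rgb(40, 15, 225).
57% shade:
  R: 40 − 22.8 = 17.2 → 17
  G: 15 − 8.55 = 6.45 → 6
  B: 225 − 128.25 = 96.75 → 97
  → #110661
60% shade:
  R: 40 − 24 = 16 → 16
  G: 15 + 0.6×(0−15) = 15 − 9 = 6 → 6
  B: 225 + 0.6×(0−225) = 225 − 135 = 90 → 90
  → #10065A

#110661, #10065A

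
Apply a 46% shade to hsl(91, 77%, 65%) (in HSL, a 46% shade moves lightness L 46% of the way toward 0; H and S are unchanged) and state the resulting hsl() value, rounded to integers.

L moves 46% from 65 toward 0: 65 − 29.9 = 35.1 → 35.
H and S are unchanged.

hsl(91, 77%, 35%)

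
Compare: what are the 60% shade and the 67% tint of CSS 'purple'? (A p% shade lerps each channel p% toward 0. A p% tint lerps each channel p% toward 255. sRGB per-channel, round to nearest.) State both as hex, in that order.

CSS purple is rgb(128, 0, 128).
60% shade:
  R: 128 + 0.6×(0−128) = 128 − 76.8 = 51.2 → 51
  G: 0 + 0 = 0 → 0
  B: 128 − 76.8 = 51.2 → 51
  → #330033
67% tint:
  R: 128 + 0.67×(255−128) = 128 + 85.09 = 213.09 → 213
  G: 0 + 170.85 = 170.85 → 171
  B: 128 + 0.67×(255−128) = 128 + 85.09 = 213.09 → 213
  → #D5ABD5

#330033, #D5ABD5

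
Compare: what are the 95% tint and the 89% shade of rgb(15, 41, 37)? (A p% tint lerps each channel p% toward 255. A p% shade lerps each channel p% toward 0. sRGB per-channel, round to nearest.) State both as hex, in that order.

95% tint:
  R: 15 + 228 = 243 → 243
  G: 41 + 0.95×(255−41) = 41 + 203.3 = 244.3 → 244
  B: 37 + 207.1 = 244.1 → 244
  → #F3F4F4
89% shade:
  R: 15 + 0.89×(0−15) = 15 − 13.35 = 1.65 → 2
  G: 41 − 36.49 = 4.51 → 5
  B: 37 + 0.89×(0−37) = 37 − 32.93 = 4.07 → 4
  → #020504

#F3F4F4, #020504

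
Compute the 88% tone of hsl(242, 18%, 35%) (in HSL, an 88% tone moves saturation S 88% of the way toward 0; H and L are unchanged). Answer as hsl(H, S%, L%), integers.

hsl(242, 2%, 35%)

S moves 88% from 18 toward 0: 18 − 15.84 = 2.16 → 2.
H and L are unchanged.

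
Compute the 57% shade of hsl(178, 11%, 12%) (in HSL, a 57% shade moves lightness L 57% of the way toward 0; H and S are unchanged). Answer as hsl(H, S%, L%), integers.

L moves 57% from 12 toward 0: 12 − 6.84 = 5.16 → 5.
H and S are unchanged.

hsl(178, 11%, 5%)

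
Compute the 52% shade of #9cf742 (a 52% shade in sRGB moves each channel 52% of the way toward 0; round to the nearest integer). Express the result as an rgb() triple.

rgb(75, 119, 32)

#9cf742 is rgb(156, 247, 66).
A 52% shade moves each channel 52% toward 0:
  R: 156 + 0.52×(0−156) = 156 − 81.12 = 74.88 → 75
  G: 247 + 0.52×(0−247) = 247 − 128.44 = 118.56 → 119
  B: 66 + 0.52×(0−66) = 66 − 34.32 = 31.68 → 32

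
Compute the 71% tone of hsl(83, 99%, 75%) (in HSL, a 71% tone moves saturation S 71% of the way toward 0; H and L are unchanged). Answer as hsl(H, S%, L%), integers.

S moves 71% from 99 toward 0: 99 − 70.29 = 28.71 → 29.
H and L are unchanged.

hsl(83, 29%, 75%)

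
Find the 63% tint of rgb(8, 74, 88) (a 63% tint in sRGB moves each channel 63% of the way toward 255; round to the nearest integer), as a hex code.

A 63% tint moves each channel 63% toward 255:
  R: 8 + 155.61 = 163.61 → 164
  G: 74 + 0.63×(255−74) = 74 + 114.03 = 188.03 → 188
  B: 88 + 0.63×(255−88) = 88 + 105.21 = 193.21 → 193
rgb(164, 188, 193) = #A4BCC1.

#A4BCC1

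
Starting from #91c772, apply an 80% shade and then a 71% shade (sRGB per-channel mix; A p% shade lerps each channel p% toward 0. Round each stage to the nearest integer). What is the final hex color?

#91c772 is rgb(145, 199, 114).
Lerp each channel 80% toward 0:
  R: 145 + 0.8×(0−145) = 145 − 116 = 29 → 29
  G: 199 + 0.8×(0−199) = 199 − 159.2 = 39.8 → 40
  B: 114 + 0.8×(0−114) = 114 − 91.2 = 22.8 → 23
After the shade: rgb(29, 40, 23) = #1d2817.
Lerp each channel 71% toward 0:
  R: 29 − 20.59 = 8.41 → 8
  G: 40 + 0.71×(0−40) = 40 − 28.4 = 11.6 → 12
  B: 23 + 0.71×(0−23) = 23 − 16.33 = 6.67 → 7
rgb(8, 12, 7) = #080c07.

#080c07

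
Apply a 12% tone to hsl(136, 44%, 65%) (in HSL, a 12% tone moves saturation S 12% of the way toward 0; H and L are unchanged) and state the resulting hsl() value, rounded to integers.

hsl(136, 39%, 65%)

S moves 12% from 44 toward 0: 44 − 5.28 = 38.72 → 39.
H and L are unchanged.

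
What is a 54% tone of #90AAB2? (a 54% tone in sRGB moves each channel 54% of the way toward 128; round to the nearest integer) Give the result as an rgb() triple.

rgb(135, 147, 151)

#90AAB2 is rgb(144, 170, 178).
Per channel, c → c + 0.54(128 − c):
  R: 144 + 0.54×(128−144) = 144 − 8.64 = 135.36 → 135
  G: 170 − 22.68 = 147.32 → 147
  B: 178 + 0.54×(128−178) = 178 − 27 = 151 → 151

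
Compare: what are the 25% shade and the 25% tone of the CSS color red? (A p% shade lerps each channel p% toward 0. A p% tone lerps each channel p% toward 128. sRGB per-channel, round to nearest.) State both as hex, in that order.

CSS red is rgb(255, 0, 0).
25% shade:
  R: 255 + 0.25×(0−255) = 255 − 63.75 = 191.25 → 191
  G: 0 + 0 = 0 → 0
  B: 0 + 0.25×(0−0) = 0 + 0 = 0 → 0
  → #bf0000
25% tone:
  R: 255 + 0.25×(128−255) = 255 − 31.75 = 223.25 → 223
  G: 0 + 0.25×(128−0) = 0 + 32 = 32 → 32
  B: 0 + 0.25×(128−0) = 0 + 32 = 32 → 32
  → #df2020

#bf0000, #df2020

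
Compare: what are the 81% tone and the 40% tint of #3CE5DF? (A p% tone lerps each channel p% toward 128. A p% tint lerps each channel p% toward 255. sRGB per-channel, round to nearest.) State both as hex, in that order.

#3CE5DF is rgb(60, 229, 223).
81% tone:
  R: 60 + 55.08 = 115.08 → 115
  G: 229 + 0.81×(128−229) = 229 − 81.81 = 147.19 → 147
  B: 223 + 0.81×(128−223) = 223 − 76.95 = 146.05 → 146
  → #739392
40% tint:
  R: 60 + 78 = 138 → 138
  G: 229 + 10.4 = 239.4 → 239
  B: 223 + 12.8 = 235.8 → 236
  → #8AEFEC

#739392, #8AEFEC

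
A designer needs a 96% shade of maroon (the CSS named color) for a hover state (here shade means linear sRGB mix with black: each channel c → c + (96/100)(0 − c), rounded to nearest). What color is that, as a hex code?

CSS maroon is rgb(128, 0, 0).
Lerp each channel 96% toward 0:
  R: 128 + 0.96×(0−128) = 128 − 122.88 = 5.12 → 5
  G: 0 + 0.96×(0−0) = 0 + 0 = 0 → 0
  B: 0 + 0.96×(0−0) = 0 + 0 = 0 → 0
rgb(5, 0, 0) = #050000.

#050000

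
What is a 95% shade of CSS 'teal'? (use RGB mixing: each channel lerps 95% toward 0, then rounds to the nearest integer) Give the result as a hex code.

#000606

CSS teal is rgb(0, 128, 128).
Per channel, c → c + 0.95(0 − c):
  R: 0 + 0 = 0 → 0
  G: 128 + 0.95×(0−128) = 128 − 121.6 = 6.4 → 6
  B: 128 + 0.95×(0−128) = 128 − 121.6 = 6.4 → 6
rgb(0, 6, 6) = #000606.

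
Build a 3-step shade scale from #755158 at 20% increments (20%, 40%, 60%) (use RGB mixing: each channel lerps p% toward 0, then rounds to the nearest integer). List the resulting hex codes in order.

#5e4146, #463135, #2f2023

#755158 is rgb(117, 81, 88).
20%: (117 − 23.4 = 93.6→94, 81 − 16.2 = 64.8→65, 88 − 17.6 = 70.4→70) → #5e4146
40%: (117 − 46.8 = 70.2→70, 81 − 32.4 = 48.6→49, 88 − 35.2 = 52.8→53) → #463135
60%: (117 − 70.2 = 46.8→47, 81 − 48.6 = 32.4→32, 88 − 52.8 = 35.2→35) → #2f2023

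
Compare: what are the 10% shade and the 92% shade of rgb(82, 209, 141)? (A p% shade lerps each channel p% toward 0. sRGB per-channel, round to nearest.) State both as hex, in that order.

#4ABC7F, #07110B

10% shade:
  R: 82 + 0.1×(0−82) = 82 − 8.2 = 73.8 → 74
  G: 209 + 0.1×(0−209) = 209 − 20.9 = 188.1 → 188
  B: 141 + 0.1×(0−141) = 141 − 14.1 = 126.9 → 127
  → #4ABC7F
92% shade:
  R: 82 − 75.44 = 6.56 → 7
  G: 209 − 192.28 = 16.72 → 17
  B: 141 − 129.72 = 11.28 → 11
  → #07110B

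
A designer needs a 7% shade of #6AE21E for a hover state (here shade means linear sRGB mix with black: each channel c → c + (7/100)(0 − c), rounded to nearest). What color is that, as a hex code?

#63D21C

#6AE21E is rgb(106, 226, 30).
Lerp each channel 7% toward 0:
  R: 106 + 0.07×(0−106) = 106 − 7.42 = 98.58 → 99
  G: 226 − 15.82 = 210.18 → 210
  B: 30 + 0.07×(0−30) = 30 − 2.1 = 27.9 → 28
rgb(99, 210, 28) = #63D21C.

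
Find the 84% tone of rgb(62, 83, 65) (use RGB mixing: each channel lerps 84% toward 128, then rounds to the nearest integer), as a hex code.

An 84% tone moves each channel 84% toward 128:
  R: 62 + 0.84×(128−62) = 62 + 55.44 = 117.44 → 117
  G: 83 + 37.8 = 120.8 → 121
  B: 65 + 52.92 = 117.92 → 118
rgb(117, 121, 118) = #757976.

#757976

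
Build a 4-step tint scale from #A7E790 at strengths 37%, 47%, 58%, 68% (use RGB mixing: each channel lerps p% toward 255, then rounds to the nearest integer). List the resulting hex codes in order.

#A7E790 is rgb(167, 231, 144).
37%: (167 + 32.56 = 199.56→200, 231 + 8.88 = 239.88→240, 144 + 41.07 = 185.07→185) → #C8F0B9
47%: (167 + 41.36 = 208.36→208, 231 + 11.28 = 242.28→242, 144 + 52.17 = 196.17→196) → #D0F2C4
58%: (167 + 51.04 = 218.04→218, 231 + 13.92 = 244.92→245, 144 + 64.38 = 208.38→208) → #DAF5D0
68%: (167 + 59.84 = 226.84→227, 231 + 16.32 = 247.32→247, 144 + 75.48 = 219.48→219) → #E3F7DB

#C8F0B9, #D0F2C4, #DAF5D0, #E3F7DB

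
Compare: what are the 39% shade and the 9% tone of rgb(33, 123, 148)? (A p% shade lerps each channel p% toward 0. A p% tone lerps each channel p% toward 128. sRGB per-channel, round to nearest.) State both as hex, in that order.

39% shade:
  R: 33 − 12.87 = 20.13 → 20
  G: 123 + 0.39×(0−123) = 123 − 47.97 = 75.03 → 75
  B: 148 + 0.39×(0−148) = 148 − 57.72 = 90.28 → 90
  → #144B5A
9% tone:
  R: 33 + 0.09×(128−33) = 33 + 8.55 = 41.55 → 42
  G: 123 + 0.09×(128−123) = 123 + 0.45 = 123.45 → 123
  B: 148 − 1.8 = 146.2 → 146
  → #2A7B92

#144B5A, #2A7B92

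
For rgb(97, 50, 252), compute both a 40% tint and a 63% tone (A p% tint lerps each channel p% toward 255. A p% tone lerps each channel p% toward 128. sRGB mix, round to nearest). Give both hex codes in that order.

40% tint:
  R: 97 + 63.2 = 160.2 → 160
  G: 50 + 0.4×(255−50) = 50 + 82 = 132 → 132
  B: 252 + 0.4×(255−252) = 252 + 1.2 = 253.2 → 253
  → #A084FD
63% tone:
  R: 97 + 0.63×(128−97) = 97 + 19.53 = 116.53 → 117
  G: 50 + 0.63×(128−50) = 50 + 49.14 = 99.14 → 99
  B: 252 − 78.12 = 173.88 → 174
  → #7563AE

#A084FD, #7563AE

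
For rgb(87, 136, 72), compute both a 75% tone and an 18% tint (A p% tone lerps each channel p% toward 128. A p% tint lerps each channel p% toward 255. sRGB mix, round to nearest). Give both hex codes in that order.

75% tone:
  R: 87 + 0.75×(128−87) = 87 + 30.75 = 117.75 → 118
  G: 136 − 6 = 130 → 130
  B: 72 + 0.75×(128−72) = 72 + 42 = 114 → 114
  → #768272
18% tint:
  R: 87 + 30.24 = 117.24 → 117
  G: 136 + 0.18×(255−136) = 136 + 21.42 = 157.42 → 157
  B: 72 + 32.94 = 104.94 → 105
  → #759D69

#768272, #759D69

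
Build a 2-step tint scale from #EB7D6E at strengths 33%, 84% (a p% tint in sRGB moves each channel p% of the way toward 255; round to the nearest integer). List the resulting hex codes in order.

#EB7D6E is rgb(235, 125, 110).
33%: (235 + 6.6 = 241.6→242, 125 + 42.9 = 167.9→168, 110 + 47.85 = 157.85→158) → #F2A89E
84%: (235 + 16.8 = 251.8→252, 125 + 109.2 = 234.2→234, 110 + 121.8 = 231.8→232) → #FCEAE8

#F2A89E, #FCEAE8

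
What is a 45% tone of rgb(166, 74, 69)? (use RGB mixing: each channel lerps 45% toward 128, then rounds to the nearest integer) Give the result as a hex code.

#956260

Lerp each channel 45% toward 128:
  R: 166 − 17.1 = 148.9 → 149
  G: 74 + 24.3 = 98.3 → 98
  B: 69 + 0.45×(128−69) = 69 + 26.55 = 95.55 → 96
rgb(149, 98, 96) = #956260.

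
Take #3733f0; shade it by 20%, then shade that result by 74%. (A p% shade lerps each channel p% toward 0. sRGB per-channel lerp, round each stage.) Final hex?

#3733f0 is rgb(55, 51, 240).
Per channel, c → c + 0.2(0 − c):
  R: 55 + 0.2×(0−55) = 55 − 11 = 44 → 44
  G: 51 + 0.2×(0−51) = 51 − 10.2 = 40.8 → 41
  B: 240 − 48 = 192 → 192
After the shade: rgb(44, 41, 192) = #2c29c0.
Per channel, c → c + 0.74(0 − c):
  R: 44 − 32.56 = 11.44 → 11
  G: 41 + 0.74×(0−41) = 41 − 30.34 = 10.66 → 11
  B: 192 − 142.08 = 49.92 → 50
rgb(11, 11, 50) = #0b0b32.

#0b0b32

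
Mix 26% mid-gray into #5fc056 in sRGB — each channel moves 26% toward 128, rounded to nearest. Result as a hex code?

#5fc056 is rgb(95, 192, 86).
Lerp each channel 26% toward 128:
  R: 95 + 0.26×(128−95) = 95 + 8.58 = 103.58 → 104
  G: 192 + 0.26×(128−192) = 192 − 16.64 = 175.36 → 175
  B: 86 + 0.26×(128−86) = 86 + 10.92 = 96.92 → 97
rgb(104, 175, 97) = #68af61.

#68af61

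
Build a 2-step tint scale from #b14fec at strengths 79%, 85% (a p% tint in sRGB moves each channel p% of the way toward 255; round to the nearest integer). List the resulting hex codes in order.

#efdafb, #f3e5fc

#b14fec is rgb(177, 79, 236).
79%: (177 + 61.62 = 238.62→239, 79 + 139.04 = 218.04→218, 236 + 15.01 = 251.01→251) → #efdafb
85%: (177 + 66.3 = 243.3→243, 79 + 149.6 = 228.6→229, 236 + 16.15 = 252.15→252) → #f3e5fc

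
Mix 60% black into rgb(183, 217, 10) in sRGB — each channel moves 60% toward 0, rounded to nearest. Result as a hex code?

Lerp each channel 60% toward 0:
  R: 183 + 0.6×(0−183) = 183 − 109.8 = 73.2 → 73
  G: 217 − 130.2 = 86.8 → 87
  B: 10 + 0.6×(0−10) = 10 − 6 = 4 → 4
rgb(73, 87, 4) = #495704.

#495704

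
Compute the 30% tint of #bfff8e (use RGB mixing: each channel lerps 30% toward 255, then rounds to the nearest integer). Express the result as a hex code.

#d2ffb0

#bfff8e is rgb(191, 255, 142).
A 30% tint moves each channel 30% toward 255:
  R: 191 + 0.3×(255−191) = 191 + 19.2 = 210.2 → 210
  G: 255 + 0.3×(255−255) = 255 + 0 = 255 → 255
  B: 142 + 0.3×(255−142) = 142 + 33.9 = 175.9 → 176
rgb(210, 255, 176) = #d2ffb0.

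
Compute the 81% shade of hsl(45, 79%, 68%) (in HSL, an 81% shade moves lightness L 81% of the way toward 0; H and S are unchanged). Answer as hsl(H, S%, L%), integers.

L moves 81% from 68 toward 0: 68 − 55.08 = 12.92 → 13.
H and S are unchanged.

hsl(45, 79%, 13%)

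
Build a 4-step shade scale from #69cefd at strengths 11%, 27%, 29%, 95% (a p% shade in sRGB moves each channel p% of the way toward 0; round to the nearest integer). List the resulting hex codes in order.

#69cefd is rgb(105, 206, 253).
11%: (105 − 11.55 = 93.45→93, 206 − 22.66 = 183.34→183, 253 − 27.83 = 225.17→225) → #5db7e1
27%: (105 − 28.35 = 76.65→77, 206 − 55.62 = 150.38→150, 253 − 68.31 = 184.69→185) → #4d96b9
29%: (105 − 30.45 = 74.55→75, 206 − 59.74 = 146.26→146, 253 − 73.37 = 179.63→180) → #4b92b4
95%: (105 − 99.75 = 5.25→5, 206 − 195.7 = 10.3→10, 253 − 240.35 = 12.65→13) → #050a0d

#5db7e1, #4d96b9, #4b92b4, #050a0d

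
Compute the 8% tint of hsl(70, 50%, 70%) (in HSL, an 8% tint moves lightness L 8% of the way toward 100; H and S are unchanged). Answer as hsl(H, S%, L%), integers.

L moves 8% from 70 toward 100: 70 + 2.4 = 72.4 → 72.
H and S are unchanged.

hsl(70, 50%, 72%)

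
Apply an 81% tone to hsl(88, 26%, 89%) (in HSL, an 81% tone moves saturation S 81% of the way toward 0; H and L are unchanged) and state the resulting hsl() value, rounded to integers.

hsl(88, 5%, 89%)

S moves 81% from 26 toward 0: 26 − 21.06 = 4.94 → 5.
H and L are unchanged.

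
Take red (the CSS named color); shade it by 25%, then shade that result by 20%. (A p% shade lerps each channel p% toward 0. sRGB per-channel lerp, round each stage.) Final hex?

#990000

CSS red is rgb(255, 0, 0).
Per channel, c → c + 0.25(0 − c):
  R: 255 + 0.25×(0−255) = 255 − 63.75 = 191.25 → 191
  G: 0 + 0.25×(0−0) = 0 + 0 = 0 → 0
  B: 0 + 0.25×(0−0) = 0 + 0 = 0 → 0
After the shade: rgb(191, 0, 0) = #bf0000.
Lerp each channel 20% toward 0:
  R: 191 − 38.2 = 152.8 → 153
  G: 0 + 0.2×(0−0) = 0 + 0 = 0 → 0
  B: 0 + 0 = 0 → 0
rgb(153, 0, 0) = #990000.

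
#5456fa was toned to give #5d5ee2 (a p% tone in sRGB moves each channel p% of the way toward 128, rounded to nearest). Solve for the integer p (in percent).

#5456fa is rgb(84, 86, 250); #5d5ee2 is rgb(93, 94, 226).
On the B channel (widest range): 226 ≈ 250 + (p/100)(128 − 250), so p ≈ 100×(226 − 250)/(128 − 250) = -2400/-122 = 19.67.
p = 20 reproduces all three channels after rounding.

20%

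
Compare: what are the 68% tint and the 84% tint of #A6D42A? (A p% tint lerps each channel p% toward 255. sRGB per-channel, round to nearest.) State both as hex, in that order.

#A6D42A is rgb(166, 212, 42).
68% tint:
  R: 166 + 60.52 = 226.52 → 227
  G: 212 + 29.24 = 241.24 → 241
  B: 42 + 144.84 = 186.84 → 187
  → #E3F1BB
84% tint:
  R: 166 + 74.76 = 240.76 → 241
  G: 212 + 0.84×(255−212) = 212 + 36.12 = 248.12 → 248
  B: 42 + 0.84×(255−42) = 42 + 178.92 = 220.92 → 221
  → #F1F8DD

#E3F1BB, #F1F8DD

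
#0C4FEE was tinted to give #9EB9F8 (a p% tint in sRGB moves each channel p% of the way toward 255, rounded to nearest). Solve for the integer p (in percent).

#0C4FEE is rgb(12, 79, 238); #9EB9F8 is rgb(158, 185, 248).
On the R channel (widest range): 158 ≈ 12 + (p/100)(255 − 12), so p ≈ 100×(158 − 12)/(255 − 12) = 14600/243 = 60.08.
p = 60 reproduces all three channels after rounding.

60%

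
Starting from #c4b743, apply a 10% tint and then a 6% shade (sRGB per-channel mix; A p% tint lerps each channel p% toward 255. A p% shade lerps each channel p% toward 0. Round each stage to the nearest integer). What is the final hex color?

#beb351

#c4b743 is rgb(196, 183, 67).
Lerp each channel 10% toward 255:
  R: 196 + 0.1×(255−196) = 196 + 5.9 = 201.9 → 202
  G: 183 + 0.1×(255−183) = 183 + 7.2 = 190.2 → 190
  B: 67 + 18.8 = 85.8 → 86
After the tint: rgb(202, 190, 86) = #cabe56.
Lerp each channel 6% toward 0:
  R: 202 + 0.06×(0−202) = 202 − 12.12 = 189.88 → 190
  G: 190 − 11.4 = 178.6 → 179
  B: 86 − 5.16 = 80.84 → 81
rgb(190, 179, 81) = #beb351.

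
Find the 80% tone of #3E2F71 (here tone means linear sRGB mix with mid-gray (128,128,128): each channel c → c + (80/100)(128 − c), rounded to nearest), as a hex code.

#3E2F71 is rgb(62, 47, 113).
An 80% tone moves each channel 80% toward 128:
  R: 62 + 0.8×(128−62) = 62 + 52.8 = 114.8 → 115
  G: 47 + 0.8×(128−47) = 47 + 64.8 = 111.8 → 112
  B: 113 + 0.8×(128−113) = 113 + 12 = 125 → 125
rgb(115, 112, 125) = #73707D.

#73707D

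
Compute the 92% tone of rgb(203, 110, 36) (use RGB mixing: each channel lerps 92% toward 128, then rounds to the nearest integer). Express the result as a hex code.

A 92% tone moves each channel 92% toward 128:
  R: 203 + 0.92×(128−203) = 203 − 69 = 134 → 134
  G: 110 + 16.56 = 126.56 → 127
  B: 36 + 0.92×(128−36) = 36 + 84.64 = 120.64 → 121
rgb(134, 127, 121) = #867f79.

#867f79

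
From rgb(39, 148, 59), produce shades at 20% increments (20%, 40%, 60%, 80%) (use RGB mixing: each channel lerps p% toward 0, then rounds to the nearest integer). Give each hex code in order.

#1F762F, #175923, #103B18, #081E0C

20%: (39 − 7.8 = 31.2→31, 148 − 29.6 = 118.4→118, 59 − 11.8 = 47.2→47) → #1F762F
40%: (39 − 15.6 = 23.4→23, 148 − 59.2 = 88.8→89, 59 − 23.6 = 35.4→35) → #175923
60%: (39 − 23.4 = 15.6→16, 148 − 88.8 = 59.2→59, 59 − 35.4 = 23.6→24) → #103B18
80%: (39 − 31.2 = 7.8→8, 148 − 118.4 = 29.6→30, 59 − 47.2 = 11.8→12) → #081E0C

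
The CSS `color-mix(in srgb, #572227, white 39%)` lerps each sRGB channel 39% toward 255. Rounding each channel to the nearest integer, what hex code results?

#99787B

#572227 is rgb(87, 34, 39).
Per channel, c → c + 0.39(255 − c):
  R: 87 + 0.39×(255−87) = 87 + 65.52 = 152.52 → 153
  G: 34 + 0.39×(255−34) = 34 + 86.19 = 120.19 → 120
  B: 39 + 0.39×(255−39) = 39 + 84.24 = 123.24 → 123
rgb(153, 120, 123) = #99787B.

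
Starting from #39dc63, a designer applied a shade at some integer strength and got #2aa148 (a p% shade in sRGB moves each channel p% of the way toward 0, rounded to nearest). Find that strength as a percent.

27%

#39dc63 is rgb(57, 220, 99); #2aa148 is rgb(42, 161, 72).
On the G channel (widest range): 161 ≈ 220 + (p/100)(0 − 220), so p ≈ 100×(161 − 220)/(0 − 220) = -5900/-220 = 26.82.
p = 27 reproduces all three channels after rounding.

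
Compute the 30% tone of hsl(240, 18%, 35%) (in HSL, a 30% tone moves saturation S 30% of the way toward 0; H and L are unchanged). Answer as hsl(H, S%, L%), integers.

S moves 30% from 18 toward 0: 18 − 5.4 = 12.6 → 13.
H and L are unchanged.

hsl(240, 13%, 35%)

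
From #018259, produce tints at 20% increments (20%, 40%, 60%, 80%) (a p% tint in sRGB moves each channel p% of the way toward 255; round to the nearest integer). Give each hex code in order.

#018259 is rgb(1, 130, 89).
20%: (1 + 50.8 = 51.8→52, 130 + 25 = 155→155, 89 + 33.2 = 122.2→122) → #349B7A
40%: (1 + 101.6 = 102.6→103, 130 + 50 = 180→180, 89 + 66.4 = 155.4→155) → #67B49B
60%: (1 + 152.4 = 153.4→153, 130 + 75 = 205→205, 89 + 99.6 = 188.6→189) → #99CDBD
80%: (1 + 203.2 = 204.2→204, 130 + 100 = 230→230, 89 + 132.8 = 221.8→222) → #CCE6DE

#349B7A, #67B49B, #99CDBD, #CCE6DE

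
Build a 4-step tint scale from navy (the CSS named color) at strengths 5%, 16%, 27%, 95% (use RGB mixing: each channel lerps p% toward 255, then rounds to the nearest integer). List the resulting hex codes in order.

CSS navy is rgb(0, 0, 128).
5%: (0 + 12.75 = 12.75→13, 0 + 12.75 = 12.75→13, 128 + 6.35 = 134.35→134) → #0d0d86
16%: (0 + 40.8 = 40.8→41, 0 + 40.8 = 40.8→41, 128 + 20.32 = 148.32→148) → #292994
27%: (0 + 68.85 = 68.85→69, 0 + 68.85 = 68.85→69, 128 + 34.29 = 162.29→162) → #4545a2
95%: (0 + 242.25 = 242.25→242, 0 + 242.25 = 242.25→242, 128 + 120.65 = 248.65→249) → #f2f2f9

#0d0d86, #292994, #4545a2, #f2f2f9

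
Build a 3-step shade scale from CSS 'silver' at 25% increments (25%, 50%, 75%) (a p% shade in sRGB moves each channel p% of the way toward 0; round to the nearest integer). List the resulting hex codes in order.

CSS silver is rgb(192, 192, 192).
25%: (192 − 48 = 144→144, 192 − 48 = 144→144, 192 − 48 = 144→144) → #909090
50%: (192 − 96 = 96→96, 192 − 96 = 96→96, 192 − 96 = 96→96) → #606060
75%: (192 − 144 = 48→48, 192 − 144 = 48→48, 192 − 144 = 48→48) → #303030

#909090, #606060, #303030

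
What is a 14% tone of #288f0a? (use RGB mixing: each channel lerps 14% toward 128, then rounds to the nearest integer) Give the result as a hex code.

#288f0a is rgb(40, 143, 10).
A 14% tone moves each channel 14% toward 128:
  R: 40 + 0.14×(128−40) = 40 + 12.32 = 52.32 → 52
  G: 143 − 2.1 = 140.9 → 141
  B: 10 + 16.52 = 26.52 → 27
rgb(52, 141, 27) = #348d1b.

#348d1b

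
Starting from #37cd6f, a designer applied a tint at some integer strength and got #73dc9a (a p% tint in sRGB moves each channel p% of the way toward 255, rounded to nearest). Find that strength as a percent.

#37cd6f is rgb(55, 205, 111); #73dc9a is rgb(115, 220, 154).
On the R channel (widest range): 115 ≈ 55 + (p/100)(255 − 55), so p ≈ 100×(115 − 55)/(255 − 55) = 6000/200 = 30.00.
p = 30 reproduces all three channels after rounding.

30%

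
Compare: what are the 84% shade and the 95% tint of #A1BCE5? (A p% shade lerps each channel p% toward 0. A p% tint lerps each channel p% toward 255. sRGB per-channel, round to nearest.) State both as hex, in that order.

#1A1E25, #FAFCFE

#A1BCE5 is rgb(161, 188, 229).
84% shade:
  R: 161 − 135.24 = 25.76 → 26
  G: 188 − 157.92 = 30.08 → 30
  B: 229 + 0.84×(0−229) = 229 − 192.36 = 36.64 → 37
  → #1A1E25
95% tint:
  R: 161 + 0.95×(255−161) = 161 + 89.3 = 250.3 → 250
  G: 188 + 63.65 = 251.65 → 252
  B: 229 + 24.7 = 253.7 → 254
  → #FAFCFE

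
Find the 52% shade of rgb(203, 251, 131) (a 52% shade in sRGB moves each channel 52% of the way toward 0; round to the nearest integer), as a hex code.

Lerp each channel 52% toward 0:
  R: 203 − 105.56 = 97.44 → 97
  G: 251 + 0.52×(0−251) = 251 − 130.52 = 120.48 → 120
  B: 131 − 68.12 = 62.88 → 63
rgb(97, 120, 63) = #61783f.

#61783f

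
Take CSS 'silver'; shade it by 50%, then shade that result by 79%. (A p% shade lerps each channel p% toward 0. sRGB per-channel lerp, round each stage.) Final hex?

#141414

CSS silver is rgb(192, 192, 192).
A 50% shade moves each channel 50% toward 0:
  R: 192 − 96 = 96 → 96
  G: 192 + 0.5×(0−192) = 192 − 96 = 96 → 96
  B: 192 + 0.5×(0−192) = 192 − 96 = 96 → 96
After the shade: rgb(96, 96, 96) = #606060.
Lerp each channel 79% toward 0:
  R: 96 + 0.79×(0−96) = 96 − 75.84 = 20.16 → 20
  G: 96 + 0.79×(0−96) = 96 − 75.84 = 20.16 → 20
  B: 96 + 0.79×(0−96) = 96 − 75.84 = 20.16 → 20
rgb(20, 20, 20) = #141414.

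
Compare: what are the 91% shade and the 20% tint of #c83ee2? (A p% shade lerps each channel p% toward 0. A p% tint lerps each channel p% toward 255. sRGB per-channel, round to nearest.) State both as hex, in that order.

#120614, #d365e8

#c83ee2 is rgb(200, 62, 226).
91% shade:
  R: 200 + 0.91×(0−200) = 200 − 182 = 18 → 18
  G: 62 + 0.91×(0−62) = 62 − 56.42 = 5.58 → 6
  B: 226 − 205.66 = 20.34 → 20
  → #120614
20% tint:
  R: 200 + 11 = 211 → 211
  G: 62 + 0.2×(255−62) = 62 + 38.6 = 100.6 → 101
  B: 226 + 0.2×(255−226) = 226 + 5.8 = 231.8 → 232
  → #d365e8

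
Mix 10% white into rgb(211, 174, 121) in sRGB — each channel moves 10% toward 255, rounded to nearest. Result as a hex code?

A 10% tint moves each channel 10% toward 255:
  R: 211 + 0.1×(255−211) = 211 + 4.4 = 215.4 → 215
  G: 174 + 0.1×(255−174) = 174 + 8.1 = 182.1 → 182
  B: 121 + 0.1×(255−121) = 121 + 13.4 = 134.4 → 134
rgb(215, 182, 134) = #d7b686.

#d7b686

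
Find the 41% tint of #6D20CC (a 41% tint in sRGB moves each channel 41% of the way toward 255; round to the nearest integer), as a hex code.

#6D20CC is rgb(109, 32, 204).
Per channel, c → c + 0.41(255 − c):
  R: 109 + 59.86 = 168.86 → 169
  G: 32 + 91.43 = 123.43 → 123
  B: 204 + 20.91 = 224.91 → 225
rgb(169, 123, 225) = #A97BE1.

#A97BE1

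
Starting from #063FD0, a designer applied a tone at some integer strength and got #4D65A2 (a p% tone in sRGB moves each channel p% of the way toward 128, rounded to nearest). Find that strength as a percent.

#063FD0 is rgb(6, 63, 208); #4D65A2 is rgb(77, 101, 162).
On the R channel (widest range): 77 ≈ 6 + (p/100)(128 − 6), so p ≈ 100×(77 − 6)/(128 − 6) = 7100/122 = 58.20.
p = 58 reproduces all three channels after rounding.

58%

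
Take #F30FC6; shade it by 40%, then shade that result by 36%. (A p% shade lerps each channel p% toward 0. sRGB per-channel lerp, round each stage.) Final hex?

#5D064C

#F30FC6 is rgb(243, 15, 198).
Lerp each channel 40% toward 0:
  R: 243 + 0.4×(0−243) = 243 − 97.2 = 145.8 → 146
  G: 15 − 6 = 9 → 9
  B: 198 + 0.4×(0−198) = 198 − 79.2 = 118.8 → 119
After the shade: rgb(146, 9, 119) = #920977.
Lerp each channel 36% toward 0:
  R: 146 − 52.56 = 93.44 → 93
  G: 9 + 0.36×(0−9) = 9 − 3.24 = 5.76 → 6
  B: 119 − 42.84 = 76.16 → 76
rgb(93, 6, 76) = #5D064C.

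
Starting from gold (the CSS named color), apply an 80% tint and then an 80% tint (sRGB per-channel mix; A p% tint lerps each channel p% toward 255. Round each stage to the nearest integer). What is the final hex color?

#fffdf5

CSS gold is rgb(255, 215, 0).
Lerp each channel 80% toward 255:
  R: 255 + 0 = 255 → 255
  G: 215 + 32 = 247 → 247
  B: 0 + 204 = 204 → 204
After the tint: rgb(255, 247, 204) = #fff7cc.
Per channel, c → c + 0.8(255 − c):
  R: 255 + 0 = 255 → 255
  G: 247 + 0.8×(255−247) = 247 + 6.4 = 253.4 → 253
  B: 204 + 0.8×(255−204) = 204 + 40.8 = 244.8 → 245
rgb(255, 253, 245) = #fffdf5.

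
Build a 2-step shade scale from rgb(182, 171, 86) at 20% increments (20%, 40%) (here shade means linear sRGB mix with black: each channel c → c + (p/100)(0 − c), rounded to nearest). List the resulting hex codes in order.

20%: (182 − 36.4 = 145.6→146, 171 − 34.2 = 136.8→137, 86 − 17.2 = 68.8→69) → #928945
40%: (182 − 72.8 = 109.2→109, 171 − 68.4 = 102.6→103, 86 − 34.4 = 51.6→52) → #6D6734

#928945, #6D6734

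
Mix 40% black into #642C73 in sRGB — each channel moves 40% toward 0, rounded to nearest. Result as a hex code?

#3C1A45

#642C73 is rgb(100, 44, 115).
Lerp each channel 40% toward 0:
  R: 100 + 0.4×(0−100) = 100 − 40 = 60 → 60
  G: 44 − 17.6 = 26.4 → 26
  B: 115 − 46 = 69 → 69
rgb(60, 26, 69) = #3C1A45.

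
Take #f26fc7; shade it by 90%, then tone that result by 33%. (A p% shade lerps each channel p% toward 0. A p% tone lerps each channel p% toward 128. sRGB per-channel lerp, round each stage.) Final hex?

#3a3238

#f26fc7 is rgb(242, 111, 199).
Per channel, c → c + 0.9(0 − c):
  R: 242 − 217.8 = 24.2 → 24
  G: 111 + 0.9×(0−111) = 111 − 99.9 = 11.1 → 11
  B: 199 − 179.1 = 19.9 → 20
After the shade: rgb(24, 11, 20) = #180b14.
Lerp each channel 33% toward 128:
  R: 24 + 34.32 = 58.32 → 58
  G: 11 + 0.33×(128−11) = 11 + 38.61 = 49.61 → 50
  B: 20 + 0.33×(128−20) = 20 + 35.64 = 55.64 → 56
rgb(58, 50, 56) = #3a3238.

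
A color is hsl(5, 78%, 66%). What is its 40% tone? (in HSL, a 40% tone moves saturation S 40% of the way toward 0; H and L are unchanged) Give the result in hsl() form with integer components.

hsl(5, 47%, 66%)

S moves 40% from 78 toward 0: 78 − 31.2 = 46.8 → 47.
H and L are unchanged.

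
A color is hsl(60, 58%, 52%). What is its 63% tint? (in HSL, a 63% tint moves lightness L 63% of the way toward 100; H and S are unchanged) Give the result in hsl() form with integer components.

L moves 63% from 52 toward 100: 52 + 30.24 = 82.24 → 82.
H and S are unchanged.

hsl(60, 58%, 82%)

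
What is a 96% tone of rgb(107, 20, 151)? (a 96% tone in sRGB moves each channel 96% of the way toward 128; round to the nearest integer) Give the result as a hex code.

#7F7C81

A 96% tone moves each channel 96% toward 128:
  R: 107 + 0.96×(128−107) = 107 + 20.16 = 127.16 → 127
  G: 20 + 0.96×(128−20) = 20 + 103.68 = 123.68 → 124
  B: 151 − 22.08 = 128.92 → 129
rgb(127, 124, 129) = #7F7C81.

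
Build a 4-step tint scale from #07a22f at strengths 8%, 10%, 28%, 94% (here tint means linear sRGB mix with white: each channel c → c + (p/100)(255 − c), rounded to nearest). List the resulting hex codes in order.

#07a22f is rgb(7, 162, 47).
8%: (7 + 19.84 = 26.84→27, 162 + 7.44 = 169.44→169, 47 + 16.64 = 63.64→64) → #1ba940
10%: (7 + 24.8 = 31.8→32, 162 + 9.3 = 171.3→171, 47 + 20.8 = 67.8→68) → #20ab44
28%: (7 + 69.44 = 76.44→76, 162 + 26.04 = 188.04→188, 47 + 58.24 = 105.24→105) → #4cbc69
94%: (7 + 233.12 = 240.12→240, 162 + 87.42 = 249.42→249, 47 + 195.52 = 242.52→243) → #f0f9f3

#1ba940, #20ab44, #4cbc69, #f0f9f3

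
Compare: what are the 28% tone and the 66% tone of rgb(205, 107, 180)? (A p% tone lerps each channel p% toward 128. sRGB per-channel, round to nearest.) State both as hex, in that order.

#b771a5, #9a7992

28% tone:
  R: 205 + 0.28×(128−205) = 205 − 21.56 = 183.44 → 183
  G: 107 + 5.88 = 112.88 → 113
  B: 180 + 0.28×(128−180) = 180 − 14.56 = 165.44 → 165
  → #b771a5
66% tone:
  R: 205 + 0.66×(128−205) = 205 − 50.82 = 154.18 → 154
  G: 107 + 0.66×(128−107) = 107 + 13.86 = 120.86 → 121
  B: 180 + 0.66×(128−180) = 180 − 34.32 = 145.68 → 146
  → #9a7992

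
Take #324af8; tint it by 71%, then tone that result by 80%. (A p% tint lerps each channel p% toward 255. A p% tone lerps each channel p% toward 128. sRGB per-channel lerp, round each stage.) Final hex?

#324af8 is rgb(50, 74, 248).
Per channel, c → c + 0.71(255 − c):
  R: 50 + 0.71×(255−50) = 50 + 145.55 = 195.55 → 196
  G: 74 + 128.51 = 202.51 → 203
  B: 248 + 4.97 = 252.97 → 253
After the tint: rgb(196, 203, 253) = #c4cbfd.
Lerp each channel 80% toward 128:
  R: 196 + 0.8×(128−196) = 196 − 54.4 = 141.6 → 142
  G: 203 + 0.8×(128−203) = 203 − 60 = 143 → 143
  B: 253 − 100 = 153 → 153
rgb(142, 143, 153) = #8e8f99.

#8e8f99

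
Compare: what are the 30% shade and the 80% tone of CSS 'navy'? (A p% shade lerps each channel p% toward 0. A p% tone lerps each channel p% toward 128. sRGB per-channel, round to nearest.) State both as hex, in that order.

#00005A, #666680

CSS navy is rgb(0, 0, 128).
30% shade:
  R: 0 + 0 = 0 → 0
  G: 0 + 0.3×(0−0) = 0 + 0 = 0 → 0
  B: 128 + 0.3×(0−128) = 128 − 38.4 = 89.6 → 90
  → #00005A
80% tone:
  R: 0 + 102.4 = 102.4 → 102
  G: 0 + 102.4 = 102.4 → 102
  B: 128 + 0.8×(128−128) = 128 + 0 = 128 → 128
  → #666680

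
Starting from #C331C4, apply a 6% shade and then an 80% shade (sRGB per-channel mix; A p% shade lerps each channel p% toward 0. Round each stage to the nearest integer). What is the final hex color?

#C331C4 is rgb(195, 49, 196).
A 6% shade moves each channel 6% toward 0:
  R: 195 − 11.7 = 183.3 → 183
  G: 49 + 0.06×(0−49) = 49 − 2.94 = 46.06 → 46
  B: 196 + 0.06×(0−196) = 196 − 11.76 = 184.24 → 184
After the shade: rgb(183, 46, 184) = #B72EB8.
Per channel, c → c + 0.8(0 − c):
  R: 183 − 146.4 = 36.6 → 37
  G: 46 + 0.8×(0−46) = 46 − 36.8 = 9.2 → 9
  B: 184 − 147.2 = 36.8 → 37
rgb(37, 9, 37) = #250925.

#250925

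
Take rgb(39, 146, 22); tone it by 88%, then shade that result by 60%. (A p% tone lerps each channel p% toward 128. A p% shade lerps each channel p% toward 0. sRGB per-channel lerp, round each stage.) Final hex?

#2f342e

Lerp each channel 88% toward 128:
  R: 39 + 78.32 = 117.32 → 117
  G: 146 − 15.84 = 130.16 → 130
  B: 22 + 93.28 = 115.28 → 115
After the tone: rgb(117, 130, 115) = #758273.
Lerp each channel 60% toward 0:
  R: 117 − 70.2 = 46.8 → 47
  G: 130 + 0.6×(0−130) = 130 − 78 = 52 → 52
  B: 115 + 0.6×(0−115) = 115 − 69 = 46 → 46
rgb(47, 52, 46) = #2f342e.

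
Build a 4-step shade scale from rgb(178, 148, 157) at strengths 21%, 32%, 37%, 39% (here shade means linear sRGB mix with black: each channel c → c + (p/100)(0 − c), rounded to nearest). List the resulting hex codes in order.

#8D757C, #79656B, #705D63, #6D5A60

21%: (178 − 37.38 = 140.62→141, 148 − 31.08 = 116.92→117, 157 − 32.97 = 124.03→124) → #8D757C
32%: (178 − 56.96 = 121.04→121, 148 − 47.36 = 100.64→101, 157 − 50.24 = 106.76→107) → #79656B
37%: (178 − 65.86 = 112.14→112, 148 − 54.76 = 93.24→93, 157 − 58.09 = 98.91→99) → #705D63
39%: (178 − 69.42 = 108.58→109, 148 − 57.72 = 90.28→90, 157 − 61.23 = 95.77→96) → #6D5A60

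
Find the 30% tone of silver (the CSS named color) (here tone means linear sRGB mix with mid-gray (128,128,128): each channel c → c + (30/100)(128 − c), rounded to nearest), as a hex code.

CSS silver is rgb(192, 192, 192).
Per channel, c → c + 0.3(128 − c):
  R: 192 + 0.3×(128−192) = 192 − 19.2 = 172.8 → 173
  G: 192 − 19.2 = 172.8 → 173
  B: 192 − 19.2 = 172.8 → 173
rgb(173, 173, 173) = #ADADAD.

#ADADAD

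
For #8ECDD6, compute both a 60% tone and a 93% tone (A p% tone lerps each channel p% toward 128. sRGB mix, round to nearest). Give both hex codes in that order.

#8ECDD6 is rgb(142, 205, 214).
60% tone:
  R: 142 + 0.6×(128−142) = 142 − 8.4 = 133.6 → 134
  G: 205 + 0.6×(128−205) = 205 − 46.2 = 158.8 → 159
  B: 214 + 0.6×(128−214) = 214 − 51.6 = 162.4 → 162
  → #869FA2
93% tone:
  R: 142 + 0.93×(128−142) = 142 − 13.02 = 128.98 → 129
  G: 205 − 71.61 = 133.39 → 133
  B: 214 + 0.93×(128−214) = 214 − 79.98 = 134.02 → 134
  → #818586

#869FA2, #818586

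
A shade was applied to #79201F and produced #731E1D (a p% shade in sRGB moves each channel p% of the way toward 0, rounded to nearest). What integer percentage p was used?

5%

#79201F is rgb(121, 32, 31); #731E1D is rgb(115, 30, 29).
On the R channel (widest range): 115 ≈ 121 + (p/100)(0 − 121), so p ≈ 100×(115 − 121)/(0 − 121) = -600/-121 = 4.96.
p = 5 reproduces all three channels after rounding.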